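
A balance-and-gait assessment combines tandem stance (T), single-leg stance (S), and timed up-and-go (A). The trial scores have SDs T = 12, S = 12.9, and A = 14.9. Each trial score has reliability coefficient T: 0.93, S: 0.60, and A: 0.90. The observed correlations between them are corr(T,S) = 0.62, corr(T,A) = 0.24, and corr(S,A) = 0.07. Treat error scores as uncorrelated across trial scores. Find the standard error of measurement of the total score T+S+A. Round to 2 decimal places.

9.94

Var(total) = 532.42 + 304.685 = 837.105.
True-score variance = 433.575 + 304.685 = 738.26, so reliability = 0.8819.
Error variance = 837.105 − 738.26 = 98.845; SEM = √98.845 = 9.94.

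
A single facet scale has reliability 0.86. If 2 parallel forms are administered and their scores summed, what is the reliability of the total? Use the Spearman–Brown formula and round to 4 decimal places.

ρ_k = kρ / (1 + (k−1)ρ) = 2·0.86 / (1 + 1·0.86) = 1.720 / 1.860 = 0.9247.

0.9247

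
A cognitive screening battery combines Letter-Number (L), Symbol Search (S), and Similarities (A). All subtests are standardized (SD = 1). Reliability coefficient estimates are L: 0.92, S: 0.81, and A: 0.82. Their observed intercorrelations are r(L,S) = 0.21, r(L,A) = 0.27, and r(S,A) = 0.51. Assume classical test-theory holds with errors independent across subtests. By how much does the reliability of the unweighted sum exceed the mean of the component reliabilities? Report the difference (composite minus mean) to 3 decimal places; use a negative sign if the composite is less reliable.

0.060

Var(sum) = 3 + 1.98 = 4.98; true-score variance = 2.55 + 1.98 = 4.53; composite reliability = 0.9096.
Mean component reliability = 0.8500.
Difference = 0.9096 − 0.8500 = 0.060.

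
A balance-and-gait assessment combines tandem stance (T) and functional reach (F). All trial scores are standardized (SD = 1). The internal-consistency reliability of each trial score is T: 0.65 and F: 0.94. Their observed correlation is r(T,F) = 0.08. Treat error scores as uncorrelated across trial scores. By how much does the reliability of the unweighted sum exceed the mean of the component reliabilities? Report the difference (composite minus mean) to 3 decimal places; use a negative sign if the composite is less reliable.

0.015

Var(sum) = 2 + 0.16 = 2.16; true-score variance = 1.59 + 0.16 = 1.75; composite reliability = 0.8102.
Mean component reliability = 0.7950.
Difference = 0.8102 − 0.7950 = 0.015.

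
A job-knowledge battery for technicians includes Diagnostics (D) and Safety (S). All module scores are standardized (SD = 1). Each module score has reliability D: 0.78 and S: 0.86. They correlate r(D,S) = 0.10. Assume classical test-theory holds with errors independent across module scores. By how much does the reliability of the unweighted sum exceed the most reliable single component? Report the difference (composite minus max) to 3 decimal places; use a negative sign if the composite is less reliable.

-0.024

Var(sum) = 2 + 0.2 = 2.2; true-score variance = 1.64 + 0.2 = 1.84; composite reliability = 0.8364.
Max component reliability = 0.8600.
Difference = 0.8364 − 0.8600 = -0.024.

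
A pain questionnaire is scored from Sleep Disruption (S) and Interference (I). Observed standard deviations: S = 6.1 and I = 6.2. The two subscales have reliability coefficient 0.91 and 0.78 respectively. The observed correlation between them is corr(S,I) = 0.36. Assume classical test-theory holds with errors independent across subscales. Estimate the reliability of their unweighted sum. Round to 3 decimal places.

0.885

Var(S+I) = 6.1² + 6.2² + 2·[6.1·6.2·0.36] = 75.65 + 27.2304 = 102.88.
With uncorrelated errors the cross-covariances are all true-score covariance, so they carry over unchanged; only the diagonal terms shrink to ρᵢσᵢ².
True-score variance = [6.1²·0.91 + 6.2²·0.78] + 27.2304 = 63.8443 + 27.2304 = 91.0747.
Reliability = 91.0747 / 102.88 = 0.885.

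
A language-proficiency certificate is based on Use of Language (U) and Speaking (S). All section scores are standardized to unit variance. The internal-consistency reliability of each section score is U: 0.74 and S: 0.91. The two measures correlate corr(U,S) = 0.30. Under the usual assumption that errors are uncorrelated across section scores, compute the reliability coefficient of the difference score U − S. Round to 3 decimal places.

Var(U−S) = 1 + 1 − 2·0.30 = 2 − 0.6 = 1.4.
Under uncorrelated errors the observed covariances equal the true-score covariances, so only the own-variance terms attenuate.
True-score variance = [0.74 + 0.91] − 0.6 = 1.65 − 0.6 = 1.05.
Reliability = 1.05 / 1.4 = 0.750.

0.750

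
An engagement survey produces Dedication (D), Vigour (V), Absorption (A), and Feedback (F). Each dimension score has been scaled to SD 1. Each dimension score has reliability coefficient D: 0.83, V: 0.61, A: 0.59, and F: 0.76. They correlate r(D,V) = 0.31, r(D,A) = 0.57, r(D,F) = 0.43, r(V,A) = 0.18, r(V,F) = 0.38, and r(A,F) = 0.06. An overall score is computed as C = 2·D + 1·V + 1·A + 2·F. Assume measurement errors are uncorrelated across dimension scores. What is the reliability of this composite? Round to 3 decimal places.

Var(C) = 2² + 1 + 1 + 2² + 2·[2·0.31 + 2·0.57 + 4·0.43 + 0.18 + 2·0.38 + 2·0.06] = 10 + 9.08 = 19.08.
Under uncorrelated errors the observed covariances equal the true-score covariances, so only the own-variance terms attenuate.
True-score variance = [2²·0.83 + 0.61 + 0.59 + 2²·0.76] + 9.08 = 7.56 + 9.08 = 16.64.
Reliability = 16.64 / 19.08 = 0.872.

0.872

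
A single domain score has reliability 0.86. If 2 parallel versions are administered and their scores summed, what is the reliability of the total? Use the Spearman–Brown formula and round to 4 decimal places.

0.9247

ρ_k = kρ / (1 + (k−1)ρ) = 2·0.86 / (1 + 1·0.86) = 1.720 / 1.860 = 0.9247.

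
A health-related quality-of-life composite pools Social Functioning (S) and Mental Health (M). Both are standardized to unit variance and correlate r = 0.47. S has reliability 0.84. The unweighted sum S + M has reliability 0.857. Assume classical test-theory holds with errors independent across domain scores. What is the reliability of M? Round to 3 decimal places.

0.740

Var(S+M) = 2 + 2·0.47 = 2.940.
True-score variance = ρ_S + ρ_M + 2·0.47, so 0.857 = (0.84 + ρ_M + 0.94) / 2.940.
ρ_M = 0.857·2.940 − 0.84 − 0.94 = 0.740.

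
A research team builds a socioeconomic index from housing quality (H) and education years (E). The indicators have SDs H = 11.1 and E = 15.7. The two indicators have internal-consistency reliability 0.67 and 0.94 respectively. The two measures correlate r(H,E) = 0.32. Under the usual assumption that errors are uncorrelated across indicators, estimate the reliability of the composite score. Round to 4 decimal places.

Var(H+E) = 11.1² + 15.7² + 2·[11.1·15.7·0.32] = 369.7 + 111.533 = 481.233.
Under uncorrelated errors the observed covariances equal the true-score covariances, so only the own-variance terms attenuate.
True-score variance = [11.1²·0.67 + 15.7²·0.94] + 111.533 = 314.251 + 111.533 = 425.784.
Reliability = 425.784 / 481.233 = 0.8848.

0.8848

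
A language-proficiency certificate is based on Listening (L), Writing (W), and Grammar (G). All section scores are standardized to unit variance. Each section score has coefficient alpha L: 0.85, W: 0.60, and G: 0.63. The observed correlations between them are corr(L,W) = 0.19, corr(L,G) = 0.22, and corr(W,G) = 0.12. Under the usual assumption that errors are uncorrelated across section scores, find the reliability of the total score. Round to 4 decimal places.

Var(L+W+G) = 3 + 2·[0.19 + 0.22 + 0.12] = 3 + 1.06 = 4.06.
With uncorrelated errors the cross-covariances are all true-score covariance, so they carry over unchanged; only the diagonal terms shrink to ρᵢσᵢ².
True-score variance = [0.85 + 0.60 + 0.63] + 1.06 = 2.08 + 1.06 = 3.14.
Reliability = 3.14 / 4.06 = 0.7734.

0.7734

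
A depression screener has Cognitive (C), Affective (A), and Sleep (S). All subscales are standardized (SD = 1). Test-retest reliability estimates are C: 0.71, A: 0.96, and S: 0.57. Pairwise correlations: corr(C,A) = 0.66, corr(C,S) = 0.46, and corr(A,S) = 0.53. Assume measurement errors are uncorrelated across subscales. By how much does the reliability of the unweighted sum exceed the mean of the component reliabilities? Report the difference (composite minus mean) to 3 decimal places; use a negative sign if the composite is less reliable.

Var(sum) = 3 + 3.3 = 6.3; true-score variance = 2.24 + 3.3 = 5.54; composite reliability = 0.8794.
Mean component reliability = 0.7467.
Difference = 0.8794 − 0.7467 = 0.133.

0.133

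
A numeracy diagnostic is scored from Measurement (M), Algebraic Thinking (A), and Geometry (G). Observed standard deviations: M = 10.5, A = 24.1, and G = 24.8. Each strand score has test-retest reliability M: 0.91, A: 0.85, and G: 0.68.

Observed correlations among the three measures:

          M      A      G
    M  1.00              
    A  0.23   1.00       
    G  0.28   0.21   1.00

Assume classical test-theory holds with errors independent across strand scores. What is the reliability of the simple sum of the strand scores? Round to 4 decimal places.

Var(M+A+G) = 10.5² + 24.1² + 24.8² + 2·[10.5·24.1·0.23 + 10.5·24.8·0.28 + 24.1·24.8·0.21] = 1306.1 + 513.253 = 1819.35.
With uncorrelated errors the cross-covariances are all true-score covariance, so they carry over unchanged; only the diagonal terms shrink to ρᵢσᵢ².
True-score variance = [10.5²·0.91 + 24.1²·0.85 + 24.8²·0.68] + 513.253 = 1012.24 + 513.253 = 1525.5.
Reliability = 1525.5 / 1819.35 = 0.8385.

0.8385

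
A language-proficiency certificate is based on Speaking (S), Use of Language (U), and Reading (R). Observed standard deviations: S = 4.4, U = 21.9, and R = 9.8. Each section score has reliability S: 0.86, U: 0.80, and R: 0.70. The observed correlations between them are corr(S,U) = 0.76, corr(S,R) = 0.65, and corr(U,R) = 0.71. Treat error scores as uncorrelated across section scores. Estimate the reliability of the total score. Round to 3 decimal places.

0.884

Var(S+U+R) = 4.4² + 21.9² + 9.8² + 2·[4.4·21.9·0.76 + 4.4·9.8·0.65 + 21.9·9.8·0.71] = 595.01 + 507.284 = 1102.29.
Under uncorrelated errors the observed covariances equal the true-score covariances, so only the own-variance terms attenuate.
True-score variance = [4.4²·0.86 + 21.9²·0.80 + 9.8²·0.70] + 507.284 = 467.566 + 507.284 = 974.849.
Reliability = 974.849 / 1102.29 = 0.884.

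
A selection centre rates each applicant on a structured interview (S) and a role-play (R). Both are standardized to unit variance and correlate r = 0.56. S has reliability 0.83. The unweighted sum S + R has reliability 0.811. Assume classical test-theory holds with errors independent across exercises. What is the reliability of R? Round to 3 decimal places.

0.580

Var(S+R) = 2 + 2·0.56 = 3.120.
True-score variance = ρ_S + ρ_R + 2·0.56, so 0.811 = (0.83 + ρ_R + 1.12) / 3.120.
ρ_R = 0.811·3.120 − 0.83 − 1.12 = 0.580.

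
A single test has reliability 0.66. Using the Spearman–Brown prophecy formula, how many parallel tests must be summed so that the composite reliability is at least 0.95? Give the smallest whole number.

10

k ≥ ρ*(1−ρ₁)/(ρ₁(1−ρ*)) = 0.95·0.34 / (0.66·0.05) = 9.788.
Smallest integer k = 10.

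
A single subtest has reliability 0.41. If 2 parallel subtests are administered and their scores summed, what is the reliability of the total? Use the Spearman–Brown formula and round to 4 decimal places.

ρ_k = kρ / (1 + (k−1)ρ) = 2·0.41 / (1 + 1·0.41) = 0.820 / 1.410 = 0.5816.

0.5816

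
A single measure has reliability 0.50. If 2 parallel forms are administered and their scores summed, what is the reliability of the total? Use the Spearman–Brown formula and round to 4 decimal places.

ρ_k = kρ / (1 + (k−1)ρ) = 2·0.50 / (1 + 1·0.50) = 1.000 / 1.500 = 0.6667.

0.6667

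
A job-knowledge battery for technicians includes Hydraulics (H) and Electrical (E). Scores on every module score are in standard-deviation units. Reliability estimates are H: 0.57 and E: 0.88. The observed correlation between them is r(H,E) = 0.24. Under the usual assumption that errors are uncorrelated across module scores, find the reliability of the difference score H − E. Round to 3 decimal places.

Var(H−E) = 1 + 1 − 2·0.24 = 2 − 0.48 = 1.52.
Under uncorrelated errors the observed covariances equal the true-score covariances, so only the own-variance terms attenuate.
True-score variance = [0.57 + 0.88] − 0.48 = 1.45 − 0.48 = 0.97.
Reliability = 0.97 / 1.52 = 0.638.

0.638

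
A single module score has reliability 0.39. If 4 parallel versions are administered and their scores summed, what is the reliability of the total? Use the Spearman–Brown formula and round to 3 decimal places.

ρ_k = kρ / (1 + (k−1)ρ) = 4·0.39 / (1 + 3·0.39) = 1.560 / 2.170 = 0.719.

0.719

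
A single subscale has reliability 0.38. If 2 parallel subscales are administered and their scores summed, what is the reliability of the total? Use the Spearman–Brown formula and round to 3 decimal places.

ρ_k = kρ / (1 + (k−1)ρ) = 2·0.38 / (1 + 1·0.38) = 0.760 / 1.380 = 0.551.

0.551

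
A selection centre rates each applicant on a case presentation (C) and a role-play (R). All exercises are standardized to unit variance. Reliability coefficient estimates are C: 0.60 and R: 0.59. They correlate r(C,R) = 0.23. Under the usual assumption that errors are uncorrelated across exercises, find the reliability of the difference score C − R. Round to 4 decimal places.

0.4740

Var(C−R) = 1 + 1 − 2·0.23 = 2 − 0.46 = 1.54.
With uncorrelated errors the cross-covariances are all true-score covariance, so they carry over unchanged; only the diagonal terms shrink to ρᵢσᵢ².
True-score variance = [0.60 + 0.59] − 0.46 = 1.19 − 0.46 = 0.73.
Reliability = 0.73 / 1.54 = 0.4740.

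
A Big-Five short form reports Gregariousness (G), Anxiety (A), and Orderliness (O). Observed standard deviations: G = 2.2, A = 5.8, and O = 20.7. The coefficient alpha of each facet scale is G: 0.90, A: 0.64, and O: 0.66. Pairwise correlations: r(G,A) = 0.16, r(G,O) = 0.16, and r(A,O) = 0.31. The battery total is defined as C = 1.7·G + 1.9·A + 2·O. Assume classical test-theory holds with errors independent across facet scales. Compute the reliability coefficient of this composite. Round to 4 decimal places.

0.7140

Var(C) = 1.7²·2.2² + 1.9²·5.8² + 2²·20.7² + 2·[3.23·2.2·5.8·0.16 + 3.4·2.2·20.7·0.16 + 3.8·5.8·20.7·0.31] = 1849.39 + 345.598 = 2194.99.
Because errors are independent across components, Cov(Tᵢ,Tⱼ) = Cov(Xᵢ,Xⱼ); the off-diagonal part of the true-score variance is the same as above.
True-score variance = [1.7²·2.2²·0.90 + 1.9²·5.8²·0.64 + 2²·20.7²·0.66] + 345.598 = 1221.52 + 345.598 = 1567.12.
Reliability = 1567.12 / 2194.99 = 0.7140.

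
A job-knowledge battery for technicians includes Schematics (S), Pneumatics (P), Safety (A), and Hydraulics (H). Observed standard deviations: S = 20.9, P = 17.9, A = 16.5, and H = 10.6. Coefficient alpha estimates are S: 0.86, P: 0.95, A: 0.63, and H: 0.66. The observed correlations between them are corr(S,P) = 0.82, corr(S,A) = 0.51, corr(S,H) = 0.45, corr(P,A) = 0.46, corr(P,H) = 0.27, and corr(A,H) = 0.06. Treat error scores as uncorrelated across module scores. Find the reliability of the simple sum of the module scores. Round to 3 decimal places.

Var(S+P+A+H) = 20.9² + 17.9² + 16.5² + 10.6² + 2·[20.9·17.9·0.82 + 20.9·16.5·0.51 + 20.9·10.6·0.45 + 17.9·16.5·0.46 + 17.9·10.6·0.27 + 16.5·10.6·0.06] = 1141.83 + 1559.84 = 2701.67.
With uncorrelated errors the cross-covariances are all true-score covariance, so they carry over unchanged; only the diagonal terms shrink to ρᵢσᵢ².
True-score variance = [20.9²·0.86 + 17.9²·0.95 + 16.5²·0.63 + 10.6²·0.66] + 1559.84 = 925.721 + 1559.84 = 2485.56.
Reliability = 2485.56 / 2701.67 = 0.920.

0.920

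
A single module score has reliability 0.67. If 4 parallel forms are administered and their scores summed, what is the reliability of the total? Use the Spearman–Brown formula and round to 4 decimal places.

0.8904

ρ_k = kρ / (1 + (k−1)ρ) = 4·0.67 / (1 + 3·0.67) = 2.680 / 3.010 = 0.8904.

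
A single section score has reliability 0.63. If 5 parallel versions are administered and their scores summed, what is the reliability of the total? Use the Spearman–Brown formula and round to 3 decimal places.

ρ_k = kρ / (1 + (k−1)ρ) = 5·0.63 / (1 + 4·0.63) = 3.150 / 3.520 = 0.895.

0.895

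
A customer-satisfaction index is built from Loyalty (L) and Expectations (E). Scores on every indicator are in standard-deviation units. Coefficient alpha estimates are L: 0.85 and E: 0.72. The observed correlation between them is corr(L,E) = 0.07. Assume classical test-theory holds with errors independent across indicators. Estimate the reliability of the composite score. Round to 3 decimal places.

Var(L+E) = 2 + 2·[0.07] = 2 + 0.14 = 2.14.
With uncorrelated errors the cross-covariances are all true-score covariance, so they carry over unchanged; only the diagonal terms shrink to ρᵢσᵢ².
True-score variance = [0.85 + 0.72] + 0.14 = 1.57 + 0.14 = 1.71.
Reliability = 1.71 / 2.14 = 0.799.

0.799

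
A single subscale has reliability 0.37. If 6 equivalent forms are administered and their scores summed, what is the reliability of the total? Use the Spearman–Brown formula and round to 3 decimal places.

0.779

ρ_k = kρ / (1 + (k−1)ρ) = 6·0.37 / (1 + 5·0.37) = 2.220 / 2.850 = 0.779.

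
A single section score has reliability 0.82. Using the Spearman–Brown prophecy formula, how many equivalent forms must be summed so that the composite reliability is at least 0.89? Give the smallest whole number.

k ≥ ρ*(1−ρ₁)/(ρ₁(1−ρ*)) = 0.89·0.18 / (0.82·0.11) = 1.776.
Smallest integer k = 2.

2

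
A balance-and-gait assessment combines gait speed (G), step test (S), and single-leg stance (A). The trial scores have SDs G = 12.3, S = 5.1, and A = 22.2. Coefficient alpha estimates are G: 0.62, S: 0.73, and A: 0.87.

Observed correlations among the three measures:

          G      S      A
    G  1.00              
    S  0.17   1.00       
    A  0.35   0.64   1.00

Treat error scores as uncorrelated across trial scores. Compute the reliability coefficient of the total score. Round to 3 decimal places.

Var(G+S+A) = 12.3² + 5.1² + 22.2² + 2·[12.3·5.1·0.17 + 12.3·22.2·0.35 + 5.1·22.2·0.64] = 670.14 + 357.392 = 1027.53.
Because errors are independent across components, Cov(Tᵢ,Tⱼ) = Cov(Xᵢ,Xⱼ); the off-diagonal part of the true-score variance is the same as above.
True-score variance = [12.3²·0.62 + 5.1²·0.73 + 22.2²·0.87] + 357.392 = 541.558 + 357.392 = 898.95.
Reliability = 898.95 / 1027.53 = 0.875.

0.875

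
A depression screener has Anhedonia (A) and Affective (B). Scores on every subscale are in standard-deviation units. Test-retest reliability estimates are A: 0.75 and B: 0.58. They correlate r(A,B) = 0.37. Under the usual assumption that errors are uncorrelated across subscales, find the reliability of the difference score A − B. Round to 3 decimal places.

Var(A−B) = 1 + 1 − 2·0.37 = 2 − 0.74 = 1.26.
Because errors are independent across components, Cov(Tᵢ,Tⱼ) = Cov(Xᵢ,Xⱼ); the off-diagonal part of the true-score variance is the same as above.
True-score variance = [0.75 + 0.58] − 0.74 = 1.33 − 0.74 = 0.59.
Reliability = 0.59 / 1.26 = 0.468.

0.468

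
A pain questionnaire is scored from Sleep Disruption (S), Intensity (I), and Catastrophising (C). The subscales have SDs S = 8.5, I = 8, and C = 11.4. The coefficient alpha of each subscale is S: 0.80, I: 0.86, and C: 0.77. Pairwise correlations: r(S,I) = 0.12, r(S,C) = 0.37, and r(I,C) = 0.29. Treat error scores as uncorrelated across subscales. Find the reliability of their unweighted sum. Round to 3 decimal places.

Var(S+I+C) = 8.5² + 8² + 11.4² + 2·[8.5·8·0.12 + 8.5·11.4·0.37 + 8·11.4·0.29] = 266.21 + 140.922 = 407.132.
Under uncorrelated errors the observed covariances equal the true-score covariances, so only the own-variance terms attenuate.
True-score variance = [8.5²·0.80 + 8²·0.86 + 11.4²·0.77] + 140.922 = 212.909 + 140.922 = 353.831.
Reliability = 353.831 / 407.132 = 0.869.

0.869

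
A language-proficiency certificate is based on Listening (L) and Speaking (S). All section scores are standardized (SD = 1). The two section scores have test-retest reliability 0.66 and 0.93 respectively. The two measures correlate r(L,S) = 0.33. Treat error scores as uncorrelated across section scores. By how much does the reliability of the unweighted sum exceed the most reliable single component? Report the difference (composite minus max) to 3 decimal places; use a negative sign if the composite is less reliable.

-0.084

Var(sum) = 2 + 0.66 = 2.66; true-score variance = 1.59 + 0.66 = 2.25; composite reliability = 0.8459.
Max component reliability = 0.9300.
Difference = 0.8459 − 0.9300 = -0.084.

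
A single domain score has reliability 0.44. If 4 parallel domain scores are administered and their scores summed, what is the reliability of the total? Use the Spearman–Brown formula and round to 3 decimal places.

ρ_k = kρ / (1 + (k−1)ρ) = 4·0.44 / (1 + 3·0.44) = 1.760 / 2.320 = 0.759.

0.759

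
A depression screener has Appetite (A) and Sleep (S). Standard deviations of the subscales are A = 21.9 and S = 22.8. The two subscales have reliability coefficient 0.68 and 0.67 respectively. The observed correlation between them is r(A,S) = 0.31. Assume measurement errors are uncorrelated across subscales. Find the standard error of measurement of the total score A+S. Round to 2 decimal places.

Var(total) = 999.45 + 309.578 = 1309.03.
True-score variance = 674.428 + 309.578 = 984.006, so reliability = 0.7517.
Error variance = 1309.03 − 984.006 = 325.022; SEM = √325.022 = 18.03.

18.03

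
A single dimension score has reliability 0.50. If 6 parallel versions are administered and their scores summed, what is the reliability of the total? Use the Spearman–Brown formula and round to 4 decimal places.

0.8571

ρ_k = kρ / (1 + (k−1)ρ) = 6·0.50 / (1 + 5·0.50) = 3.000 / 3.500 = 0.8571.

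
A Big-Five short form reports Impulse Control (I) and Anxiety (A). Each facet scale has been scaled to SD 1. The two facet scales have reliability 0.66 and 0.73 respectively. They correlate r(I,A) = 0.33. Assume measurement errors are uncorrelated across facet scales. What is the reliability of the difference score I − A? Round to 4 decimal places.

Var(I−A) = 1 + 1 − 2·0.33 = 2 − 0.66 = 1.34.
Because errors are independent across components, Cov(Tᵢ,Tⱼ) = Cov(Xᵢ,Xⱼ); the off-diagonal part of the true-score variance is the same as above.
True-score variance = [0.66 + 0.73] − 0.66 = 1.39 − 0.66 = 0.73.
Reliability = 0.73 / 1.34 = 0.5448.

0.5448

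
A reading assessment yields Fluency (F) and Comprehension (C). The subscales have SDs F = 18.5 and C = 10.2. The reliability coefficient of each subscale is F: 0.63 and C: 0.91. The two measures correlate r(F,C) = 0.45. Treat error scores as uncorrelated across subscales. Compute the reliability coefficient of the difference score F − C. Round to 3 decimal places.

Var(F−C) = 18.5² + 10.2² − 2·18.5·10.2·0.45 = 446.29 − 169.83 = 276.46.
Because errors are independent across components, Cov(Tᵢ,Tⱼ) = Cov(Xᵢ,Xⱼ); the off-diagonal part of the true-score variance is the same as above.
True-score variance = [18.5²·0.63 + 10.2²·0.91] − 169.83 = 310.294 − 169.83 = 140.464.
Reliability = 140.464 / 276.46 = 0.508.

0.508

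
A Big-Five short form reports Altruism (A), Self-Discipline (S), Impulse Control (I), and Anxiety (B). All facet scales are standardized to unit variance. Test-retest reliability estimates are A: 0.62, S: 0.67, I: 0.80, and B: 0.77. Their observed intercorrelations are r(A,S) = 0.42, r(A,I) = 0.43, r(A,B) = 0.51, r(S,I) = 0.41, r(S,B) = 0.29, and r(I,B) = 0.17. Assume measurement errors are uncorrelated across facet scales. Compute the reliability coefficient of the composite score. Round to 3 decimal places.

Var(A+S+I+B) = 4 + 2·[0.42 + 0.43 + 0.51 + 0.41 + 0.29 + 0.17] = 4 + 4.46 = 8.46.
Under uncorrelated errors the observed covariances equal the true-score covariances, so only the own-variance terms attenuate.
True-score variance = [0.62 + 0.67 + 0.80 + 0.77] + 4.46 = 2.86 + 4.46 = 7.32.
Reliability = 7.32 / 8.46 = 0.865.

0.865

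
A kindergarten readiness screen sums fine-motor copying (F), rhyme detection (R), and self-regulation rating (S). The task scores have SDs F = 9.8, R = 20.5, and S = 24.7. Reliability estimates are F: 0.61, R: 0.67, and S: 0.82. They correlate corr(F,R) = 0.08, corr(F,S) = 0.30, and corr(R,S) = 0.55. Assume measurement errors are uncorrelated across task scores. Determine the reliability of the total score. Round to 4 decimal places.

Var(F+R+S) = 9.8² + 20.5² + 24.7² + 2·[9.8·20.5·0.08 + 9.8·24.7·0.30 + 20.5·24.7·0.55] = 1126.38 + 734.365 = 1860.74.
With uncorrelated errors the cross-covariances are all true-score covariance, so they carry over unchanged; only the diagonal terms shrink to ρᵢσᵢ².
True-score variance = [9.8²·0.61 + 20.5²·0.67 + 24.7²·0.82] + 734.365 = 840.426 + 734.365 = 1574.79.
Reliability = 1574.79 / 1860.74 = 0.8463.

0.8463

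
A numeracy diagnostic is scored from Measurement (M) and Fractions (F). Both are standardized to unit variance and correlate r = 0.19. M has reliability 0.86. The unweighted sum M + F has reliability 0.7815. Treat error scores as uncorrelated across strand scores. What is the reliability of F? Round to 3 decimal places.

Var(M+F) = 2 + 2·0.19 = 2.380.
True-score variance = ρ_M + ρ_F + 2·0.19, so 0.7815 = (0.86 + ρ_F + 0.38) / 2.380.
ρ_F = 0.7815·2.380 − 0.86 − 0.38 = 0.620.

0.620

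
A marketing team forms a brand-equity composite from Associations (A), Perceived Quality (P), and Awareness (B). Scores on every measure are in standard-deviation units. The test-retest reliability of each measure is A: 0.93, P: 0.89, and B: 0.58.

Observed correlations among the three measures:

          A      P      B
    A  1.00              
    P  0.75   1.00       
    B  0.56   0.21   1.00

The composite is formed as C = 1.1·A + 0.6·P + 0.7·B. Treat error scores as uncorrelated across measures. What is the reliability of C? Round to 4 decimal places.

Var(C) = 1.1² + 0.6² + 0.7² + 2·[0.66·0.75 + 0.77·0.56 + 0.42·0.21] = 2.06 + 2.0288 = 4.0888.
With uncorrelated errors the cross-covariances are all true-score covariance, so they carry over unchanged; only the diagonal terms shrink to ρᵢσᵢ².
True-score variance = [1.1²·0.93 + 0.6²·0.89 + 0.7²·0.58] + 2.0288 = 1.7299 + 2.0288 = 3.7587.
Reliability = 3.7587 / 4.0888 = 0.9193.

0.9193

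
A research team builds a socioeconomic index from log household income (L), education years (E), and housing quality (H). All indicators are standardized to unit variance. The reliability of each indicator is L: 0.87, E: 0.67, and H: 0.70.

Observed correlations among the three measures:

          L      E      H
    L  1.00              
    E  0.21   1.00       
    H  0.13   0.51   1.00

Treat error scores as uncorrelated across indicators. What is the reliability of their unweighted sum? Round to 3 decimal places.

0.838

Var(L+E+H) = 3 + 2·[0.21 + 0.13 + 0.51] = 3 + 1.7 = 4.7.
Under uncorrelated errors the observed covariances equal the true-score covariances, so only the own-variance terms attenuate.
True-score variance = [0.87 + 0.67 + 0.70] + 1.7 = 2.24 + 1.7 = 3.94.
Reliability = 3.94 / 4.7 = 0.838.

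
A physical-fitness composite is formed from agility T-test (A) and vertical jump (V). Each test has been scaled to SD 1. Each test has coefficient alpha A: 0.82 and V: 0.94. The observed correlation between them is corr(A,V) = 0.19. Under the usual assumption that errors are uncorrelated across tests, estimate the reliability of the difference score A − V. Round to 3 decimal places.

Var(A−V) = 1 + 1 − 2·0.19 = 2 − 0.38 = 1.62.
Because errors are independent across components, Cov(Tᵢ,Tⱼ) = Cov(Xᵢ,Xⱼ); the off-diagonal part of the true-score variance is the same as above.
True-score variance = [0.82 + 0.94] − 0.38 = 1.76 − 0.38 = 1.38.
Reliability = 1.38 / 1.62 = 0.852.

0.852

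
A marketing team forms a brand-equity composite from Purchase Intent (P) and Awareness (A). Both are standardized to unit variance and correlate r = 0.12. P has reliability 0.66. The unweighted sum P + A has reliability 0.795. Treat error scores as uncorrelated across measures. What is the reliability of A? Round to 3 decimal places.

Var(P+A) = 2 + 2·0.12 = 2.240.
True-score variance = ρ_P + ρ_A + 2·0.12, so 0.795 = (0.66 + ρ_A + 0.24) / 2.240.
ρ_A = 0.795·2.240 − 0.66 − 0.24 = 0.881.

0.881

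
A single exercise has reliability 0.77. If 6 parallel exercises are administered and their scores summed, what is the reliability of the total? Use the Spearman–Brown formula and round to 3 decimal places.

ρ_k = kρ / (1 + (k−1)ρ) = 6·0.77 / (1 + 5·0.77) = 4.620 / 4.850 = 0.953.

0.953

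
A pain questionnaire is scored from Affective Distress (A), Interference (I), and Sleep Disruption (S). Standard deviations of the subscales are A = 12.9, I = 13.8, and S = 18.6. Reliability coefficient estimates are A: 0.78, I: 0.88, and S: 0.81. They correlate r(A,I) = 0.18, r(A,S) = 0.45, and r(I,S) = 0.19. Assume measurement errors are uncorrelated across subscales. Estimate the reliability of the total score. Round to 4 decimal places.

Var(A+I+S) = 12.9² + 13.8² + 18.6² + 2·[12.9·13.8·0.18 + 12.9·18.6·0.45 + 13.8·18.6·0.19] = 702.81 + 377.572 = 1080.38.
With uncorrelated errors the cross-covariances are all true-score covariance, so they carry over unchanged; only the diagonal terms shrink to ρᵢσᵢ².
True-score variance = [12.9²·0.78 + 13.8²·0.88 + 18.6²·0.81] + 377.572 = 577.615 + 377.572 = 955.186.
Reliability = 955.186 / 1080.38 = 0.8841.

0.8841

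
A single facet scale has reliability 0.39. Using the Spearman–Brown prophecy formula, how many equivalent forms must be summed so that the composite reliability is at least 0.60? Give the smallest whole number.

3

k ≥ ρ*(1−ρ₁)/(ρ₁(1−ρ*)) = 0.60·0.61 / (0.39·0.40) = 2.346.
Smallest integer k = 3.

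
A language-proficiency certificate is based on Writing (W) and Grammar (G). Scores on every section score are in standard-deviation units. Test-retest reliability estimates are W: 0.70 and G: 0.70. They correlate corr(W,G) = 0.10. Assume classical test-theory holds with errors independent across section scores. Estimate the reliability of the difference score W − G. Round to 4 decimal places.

0.6667

Var(W−G) = 1 + 1 − 2·0.10 = 2 − 0.2 = 1.8.
Under uncorrelated errors the observed covariances equal the true-score covariances, so only the own-variance terms attenuate.
True-score variance = [0.70 + 0.70] − 0.2 = 1.4 − 0.2 = 1.2.
Reliability = 1.2 / 1.8 = 0.6667.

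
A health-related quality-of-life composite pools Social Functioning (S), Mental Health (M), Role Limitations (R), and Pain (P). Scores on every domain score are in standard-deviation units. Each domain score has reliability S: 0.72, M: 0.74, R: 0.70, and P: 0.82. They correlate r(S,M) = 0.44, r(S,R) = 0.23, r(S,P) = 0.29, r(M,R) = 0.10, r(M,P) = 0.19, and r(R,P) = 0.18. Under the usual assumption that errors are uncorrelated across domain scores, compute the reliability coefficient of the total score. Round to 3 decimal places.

Var(S+M+R+P) = 4 + 2·[0.44 + 0.23 + 0.29 + 0.10 + 0.19 + 0.18] = 4 + 2.86 = 6.86.
Under uncorrelated errors the observed covariances equal the true-score covariances, so only the own-variance terms attenuate.
True-score variance = [0.72 + 0.74 + 0.70 + 0.82] + 2.86 = 2.98 + 2.86 = 5.84.
Reliability = 5.84 / 6.86 = 0.851.

0.851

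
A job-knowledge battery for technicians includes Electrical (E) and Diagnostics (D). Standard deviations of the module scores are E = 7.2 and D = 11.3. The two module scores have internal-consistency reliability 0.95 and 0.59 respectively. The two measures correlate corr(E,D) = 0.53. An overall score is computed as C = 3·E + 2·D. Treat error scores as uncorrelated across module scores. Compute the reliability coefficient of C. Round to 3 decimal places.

Var(C) = 3²·7.2² + 2²·11.3² + 2·[6·7.2·11.3·0.53] = 977.32 + 517.45 = 1494.77.
With uncorrelated errors the cross-covariances are all true-score covariance, so they carry over unchanged; only the diagonal terms shrink to ρᵢσᵢ².
True-score variance = [3²·7.2²·0.95 + 2²·11.3²·0.59] + 517.45 = 744.58 + 517.45 = 1262.03.
Reliability = 1262.03 / 1494.77 = 0.844.

0.844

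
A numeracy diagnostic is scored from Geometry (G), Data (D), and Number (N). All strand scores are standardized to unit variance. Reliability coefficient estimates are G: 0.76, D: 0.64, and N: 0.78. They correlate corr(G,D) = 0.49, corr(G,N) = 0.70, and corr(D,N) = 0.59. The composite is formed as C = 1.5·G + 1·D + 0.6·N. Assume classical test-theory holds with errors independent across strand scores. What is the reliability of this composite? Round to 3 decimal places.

0.861

Var(C) = 1.5² + 1 + 0.6² + 2·[1.5·0.49 + 0.9·0.70 + 0.6·0.59] = 3.61 + 3.438 = 7.048.
Under uncorrelated errors the observed covariances equal the true-score covariances, so only the own-variance terms attenuate.
True-score variance = [1.5²·0.76 + 0.64 + 0.6²·0.78] + 3.438 = 2.6308 + 3.438 = 6.0688.
Reliability = 6.0688 / 7.048 = 0.861.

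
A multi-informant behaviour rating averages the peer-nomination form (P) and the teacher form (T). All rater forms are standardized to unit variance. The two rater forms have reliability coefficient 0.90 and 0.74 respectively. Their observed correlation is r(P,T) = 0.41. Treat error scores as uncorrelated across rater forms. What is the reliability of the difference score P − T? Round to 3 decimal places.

Var(P−T) = 1 + 1 − 2·0.41 = 2 − 0.82 = 1.18.
Because errors are independent across components, Cov(Tᵢ,Tⱼ) = Cov(Xᵢ,Xⱼ); the off-diagonal part of the true-score variance is the same as above.
True-score variance = [0.90 + 0.74] − 0.82 = 1.64 − 0.82 = 0.82.
Reliability = 0.82 / 1.18 = 0.695.

0.695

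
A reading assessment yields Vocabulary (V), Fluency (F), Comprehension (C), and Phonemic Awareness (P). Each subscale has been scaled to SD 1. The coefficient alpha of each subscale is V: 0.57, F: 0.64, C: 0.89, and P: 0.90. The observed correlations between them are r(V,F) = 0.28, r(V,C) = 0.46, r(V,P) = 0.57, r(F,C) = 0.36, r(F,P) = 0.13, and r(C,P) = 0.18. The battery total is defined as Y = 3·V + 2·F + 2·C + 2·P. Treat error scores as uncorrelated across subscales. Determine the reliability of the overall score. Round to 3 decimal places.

0.854

Var(Y) = 3² + 2² + 2² + 2² + 2·[6·0.28 + 6·0.46 + 6·0.57 + 4·0.36 + 4·0.13 + 4·0.18] = 21 + 21.08 = 42.08.
Under uncorrelated errors the observed covariances equal the true-score covariances, so only the own-variance terms attenuate.
True-score variance = [3²·0.57 + 2²·0.64 + 2²·0.89 + 2²·0.90] + 21.08 = 14.85 + 21.08 = 35.93.
Reliability = 35.93 / 42.08 = 0.854.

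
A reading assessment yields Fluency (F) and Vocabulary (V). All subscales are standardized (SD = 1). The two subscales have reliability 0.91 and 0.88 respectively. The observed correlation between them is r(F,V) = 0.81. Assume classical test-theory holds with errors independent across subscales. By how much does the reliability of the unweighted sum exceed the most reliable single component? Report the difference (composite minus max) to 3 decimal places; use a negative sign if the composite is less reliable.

0.032

Var(sum) = 2 + 1.62 = 3.62; true-score variance = 1.79 + 1.62 = 3.41; composite reliability = 0.9420.
Max component reliability = 0.9100.
Difference = 0.9420 − 0.9100 = 0.032.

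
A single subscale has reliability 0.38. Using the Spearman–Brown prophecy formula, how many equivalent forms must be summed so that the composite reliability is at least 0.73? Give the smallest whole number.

k ≥ ρ*(1−ρ₁)/(ρ₁(1−ρ*)) = 0.73·0.62 / (0.38·0.27) = 4.411.
Smallest integer k = 5.

5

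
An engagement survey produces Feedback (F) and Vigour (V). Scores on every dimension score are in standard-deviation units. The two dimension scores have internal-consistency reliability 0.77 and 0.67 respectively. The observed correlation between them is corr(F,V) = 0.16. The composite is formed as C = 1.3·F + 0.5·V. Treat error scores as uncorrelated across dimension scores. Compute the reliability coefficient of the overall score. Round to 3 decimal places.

Var(C) = 1.3² + 0.5² + 2·[0.65·0.16] = 1.94 + 0.208 = 2.148.
Because errors are independent across components, Cov(Tᵢ,Tⱼ) = Cov(Xᵢ,Xⱼ); the off-diagonal part of the true-score variance is the same as above.
True-score variance = [1.3²·0.77 + 0.5²·0.67] + 0.208 = 1.4688 + 0.208 = 1.6768.
Reliability = 1.6768 / 2.148 = 0.781.

0.781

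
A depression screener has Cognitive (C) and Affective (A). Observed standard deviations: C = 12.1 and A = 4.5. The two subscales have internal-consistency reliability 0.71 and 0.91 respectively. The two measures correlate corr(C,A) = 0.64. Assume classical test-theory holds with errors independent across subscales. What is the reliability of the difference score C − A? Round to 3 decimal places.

0.543

Var(C−A) = 12.1² + 4.5² − 2·12.1·4.5·0.64 = 166.66 − 69.696 = 96.964.
Because errors are independent across components, Cov(Tᵢ,Tⱼ) = Cov(Xᵢ,Xⱼ); the off-diagonal part of the true-score variance is the same as above.
True-score variance = [12.1²·0.71 + 4.5²·0.91] − 69.696 = 122.379 − 69.696 = 52.6826.
Reliability = 52.6826 / 96.964 = 0.543.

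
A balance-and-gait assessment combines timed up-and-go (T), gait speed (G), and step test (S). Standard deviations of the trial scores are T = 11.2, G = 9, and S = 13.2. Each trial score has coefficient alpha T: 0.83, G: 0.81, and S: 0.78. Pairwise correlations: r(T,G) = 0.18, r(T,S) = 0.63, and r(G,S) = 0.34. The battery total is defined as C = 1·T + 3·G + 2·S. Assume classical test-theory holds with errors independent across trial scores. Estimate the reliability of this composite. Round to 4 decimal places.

0.8756

Var(C) = 11.2² + 3²·9² + 2²·13.2² + 2·[3·11.2·9·0.18 + 2·11.2·13.2·0.63 + 6·9·13.2·0.34] = 1551.4 + 966.125 = 2517.52.
Under uncorrelated errors the observed covariances equal the true-score covariances, so only the own-variance terms attenuate.
True-score variance = [11.2²·0.83 + 3²·9²·0.81 + 2²·13.2²·0.78] + 966.125 = 1238.23 + 966.125 = 2204.36.
Reliability = 2204.36 / 2517.52 = 0.8756.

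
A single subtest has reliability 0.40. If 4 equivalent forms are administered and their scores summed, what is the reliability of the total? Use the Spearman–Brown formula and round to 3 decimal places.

0.727

ρ_k = kρ / (1 + (k−1)ρ) = 4·0.40 / (1 + 3·0.40) = 1.600 / 2.200 = 0.727.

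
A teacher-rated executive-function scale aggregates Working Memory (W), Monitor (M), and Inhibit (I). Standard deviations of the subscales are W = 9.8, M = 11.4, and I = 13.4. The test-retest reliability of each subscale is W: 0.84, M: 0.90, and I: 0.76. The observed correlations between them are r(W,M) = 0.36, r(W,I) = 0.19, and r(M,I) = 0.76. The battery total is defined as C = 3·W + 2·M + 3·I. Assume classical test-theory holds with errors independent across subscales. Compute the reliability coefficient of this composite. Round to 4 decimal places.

0.8914

Var(C) = 3²·9.8² + 2²·11.4² + 3²·13.4² + 2·[6·9.8·11.4·0.36 + 9·9.8·13.4·0.19 + 6·11.4·13.4·0.76] = 3000.24 + 2324.92 = 5325.16.
Because errors are independent across components, Cov(Tᵢ,Tⱼ) = Cov(Xᵢ,Xⱼ); the off-diagonal part of the true-score variance is the same as above.
True-score variance = [3²·9.8²·0.84 + 2²·11.4²·0.90 + 3²·13.4²·0.76] + 2324.92 = 2422.11 + 2324.92 = 4747.02.
Reliability = 4747.02 / 5325.16 = 0.8914.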